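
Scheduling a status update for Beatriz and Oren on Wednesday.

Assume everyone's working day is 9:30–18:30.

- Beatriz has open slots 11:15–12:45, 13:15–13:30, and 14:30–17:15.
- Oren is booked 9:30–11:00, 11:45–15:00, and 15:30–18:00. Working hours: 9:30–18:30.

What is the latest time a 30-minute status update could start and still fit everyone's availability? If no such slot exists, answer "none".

Oren free within 09:30–18:30: 11:00–11:45, 15:00–15:30, 18:00–18:30.
Beatriz ∩ Oren: 11:15–11:45, 15:00–15:30.
Windows ≥ 30 min: 11:15–11:45, 15:00–15:30.
Latest start in the last window 15:00–15:30 is 15:30 − 30 min = 15:00.

15:00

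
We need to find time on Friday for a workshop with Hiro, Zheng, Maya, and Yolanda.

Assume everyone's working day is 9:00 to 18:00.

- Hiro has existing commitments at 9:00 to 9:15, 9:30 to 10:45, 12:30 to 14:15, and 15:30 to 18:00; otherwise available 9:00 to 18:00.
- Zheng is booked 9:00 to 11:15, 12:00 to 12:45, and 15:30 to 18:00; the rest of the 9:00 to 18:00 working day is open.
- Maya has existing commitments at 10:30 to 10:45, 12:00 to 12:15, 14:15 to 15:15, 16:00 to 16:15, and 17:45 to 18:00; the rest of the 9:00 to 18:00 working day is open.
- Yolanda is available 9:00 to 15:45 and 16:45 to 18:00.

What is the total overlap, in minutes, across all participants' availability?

60 minutes

Hiro free within 09:00–18:00: 09:15–09:30, 10:45–12:30, 14:15–15:30.
Zheng free within 09:00–18:00: 11:15–12:00, 12:45–15:30.
Maya free within 09:00–18:00: 09:00–10:30, 10:45–12:00, 12:15–14:15, 15:15–16:00, 16:15–17:45.
Hiro ∩ Zheng: 11:15–12:00, 14:15–15:30.
Hiro ∩ Zheng ∩ Maya: 11:15–12:00, 15:15–15:30.
Hiro ∩ Zheng ∩ Maya ∩ Yolanda: 11:15–12:00, 15:15–15:30.
Total common minutes: 45 + 15 = 60.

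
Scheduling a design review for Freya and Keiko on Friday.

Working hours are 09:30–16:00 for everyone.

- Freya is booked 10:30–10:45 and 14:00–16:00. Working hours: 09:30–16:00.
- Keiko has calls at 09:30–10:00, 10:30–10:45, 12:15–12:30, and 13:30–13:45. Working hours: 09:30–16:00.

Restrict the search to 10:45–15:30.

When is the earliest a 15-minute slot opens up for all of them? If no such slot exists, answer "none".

Freya free within 09:30–16:00: 09:30–10:30, 10:45–14:00.
Keiko free within 09:30–16:00: 10:00–10:30, 10:45–12:15, 12:30–13:30, 13:45–16:00.
Freya ∩ Keiko: 10:00–10:30, 10:45–12:15, 12:30–13:30, 13:45–14:00.
Restricted to 10:45–15:30: 10:45–12:15, 12:30–13:30, 13:45–14:00.
Windows ≥ 15 min: 10:45–12:15, 12:30–13:30, 13:45–14:00.
Earliest such window starts at 10:45.

10:45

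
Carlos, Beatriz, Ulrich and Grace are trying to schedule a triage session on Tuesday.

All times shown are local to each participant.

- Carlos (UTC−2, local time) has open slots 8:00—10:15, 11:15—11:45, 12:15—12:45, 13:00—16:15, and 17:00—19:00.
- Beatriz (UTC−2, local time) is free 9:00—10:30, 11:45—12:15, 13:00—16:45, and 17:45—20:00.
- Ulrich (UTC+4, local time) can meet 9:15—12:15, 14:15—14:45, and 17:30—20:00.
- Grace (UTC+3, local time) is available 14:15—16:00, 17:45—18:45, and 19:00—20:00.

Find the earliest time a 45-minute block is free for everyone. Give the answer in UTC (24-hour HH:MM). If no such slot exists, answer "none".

Carlos → UTC: 10:00–12:15, 13:15–13:45, 14:15–14:45, 15:00–18:15, 19:00–21:00.
Beatriz → UTC: 11:00–12:30, 13:45–14:15, 15:00–18:45, 19:45–22:00.
Ulrich → UTC: 05:15–08:15, 10:15–10:45, 13:30–16:00.
Grace → UTC: 11:15–13:00, 14:45–15:45, 16:00–17:00.
Carlos ∩ Beatriz: 11:00–12:15, 15:00–18:15, 19:45–21:00.
Carlos ∩ Beatriz ∩ Ulrich: 15:00–16:00.
Carlos ∩ Beatriz ∩ Ulrich ∩ Grace: 15:00–15:45.
Windows ≥ 45 min: 15:00–15:45.
Earliest such window starts at 15:00.

15:00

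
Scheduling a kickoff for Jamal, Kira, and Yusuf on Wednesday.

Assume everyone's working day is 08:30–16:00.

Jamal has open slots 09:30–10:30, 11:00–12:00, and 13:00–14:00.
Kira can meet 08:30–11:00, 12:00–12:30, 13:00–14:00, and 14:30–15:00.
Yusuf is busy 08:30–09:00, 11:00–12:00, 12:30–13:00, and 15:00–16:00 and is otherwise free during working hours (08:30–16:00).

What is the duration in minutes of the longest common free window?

60 minutes

Yusuf free within 08:30–16:00: 09:00–11:00, 12:00–12:30, 13:00–15:00.
Jamal ∩ Kira: 09:30–10:30, 13:00–14:00.
Jamal ∩ Kira ∩ Yusuf: 09:30–10:30, 13:00–14:00.
Common window lengths: 60, 60 min; longest is 60.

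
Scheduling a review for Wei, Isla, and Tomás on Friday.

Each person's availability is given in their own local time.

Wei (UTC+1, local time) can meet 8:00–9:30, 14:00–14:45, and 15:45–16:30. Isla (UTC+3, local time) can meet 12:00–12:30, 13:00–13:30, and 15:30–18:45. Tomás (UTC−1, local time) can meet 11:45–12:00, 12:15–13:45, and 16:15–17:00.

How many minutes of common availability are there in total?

30 minutes

Wei → UTC: 07:00–08:30, 13:00–13:45, 14:45–15:30.
Isla → UTC: 09:00–09:30, 10:00–10:30, 12:30–15:45.
Tomás → UTC: 12:45–13:00, 13:15–14:45, 17:15–18:00.
Wei ∩ Isla: 13:00–13:45, 14:45–15:30.
Wei ∩ Isla ∩ Tomás: 13:15–13:45.
Total common minutes: 30.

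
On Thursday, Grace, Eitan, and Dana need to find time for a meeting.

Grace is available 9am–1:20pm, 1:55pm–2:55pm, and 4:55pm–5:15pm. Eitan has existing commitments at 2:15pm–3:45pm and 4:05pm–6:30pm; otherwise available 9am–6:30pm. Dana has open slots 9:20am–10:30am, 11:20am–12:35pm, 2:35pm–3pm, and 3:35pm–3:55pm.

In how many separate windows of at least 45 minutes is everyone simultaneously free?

2

Eitan free within 09:00–18:30: 09:00–14:15, 15:45–16:05.
Grace ∩ Eitan: 09:00–13:20, 13:55–14:15.
Grace ∩ Eitan ∩ Dana: 09:20–10:30, 11:20–12:35.
Windows ≥ 45 min: 09:20–10:30, 11:20–12:35.
That's 2 windows.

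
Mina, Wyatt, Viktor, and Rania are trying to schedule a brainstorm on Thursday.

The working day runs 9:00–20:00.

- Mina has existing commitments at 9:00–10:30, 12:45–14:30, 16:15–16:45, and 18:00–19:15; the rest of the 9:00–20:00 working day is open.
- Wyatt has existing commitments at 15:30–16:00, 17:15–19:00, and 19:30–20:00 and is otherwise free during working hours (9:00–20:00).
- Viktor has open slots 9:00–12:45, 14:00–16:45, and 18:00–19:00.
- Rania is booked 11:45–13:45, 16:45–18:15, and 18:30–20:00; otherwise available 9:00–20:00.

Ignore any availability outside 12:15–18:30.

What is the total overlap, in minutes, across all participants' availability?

Mina free within 09:00–20:00: 10:30–12:45, 14:30–16:15, 16:45–18:00, 19:15–20:00.
Wyatt free within 09:00–20:00: 09:00–15:30, 16:00–17:15, 19:00–19:30.
Rania free within 09:00–20:00: 09:00–11:45, 13:45–16:45, 18:15–18:30.
Mina ∩ Wyatt: 10:30–12:45, 14:30–15:30, 16:00–16:15, 16:45–17:15, 19:15–19:30.
Mina ∩ Wyatt ∩ Viktor: 10:30–12:45, 14:30–15:30, 16:00–16:15.
Mina ∩ Wyatt ∩ Viktor ∩ Rania: 10:30–11:45, 14:30–15:30, 16:00–16:15.
Restricted to 12:15–18:30: 14:30–15:30, 16:00–16:15.
Total common minutes: 60 + 15 = 75.

75 minutes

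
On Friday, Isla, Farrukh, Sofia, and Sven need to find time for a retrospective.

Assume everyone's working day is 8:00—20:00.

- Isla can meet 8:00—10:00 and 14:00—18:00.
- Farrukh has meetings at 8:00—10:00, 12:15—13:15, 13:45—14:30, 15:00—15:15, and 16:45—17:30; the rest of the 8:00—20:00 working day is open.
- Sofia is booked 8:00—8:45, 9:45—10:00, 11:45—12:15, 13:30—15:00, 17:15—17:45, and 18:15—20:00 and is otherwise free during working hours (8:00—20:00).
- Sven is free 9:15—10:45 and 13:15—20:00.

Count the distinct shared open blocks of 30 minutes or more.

1

Farrukh free within 08:00–20:00: 10:00–12:15, 13:15–13:45, 14:30–15:00, 15:15–16:45, 17:30–20:00.
Sofia free within 08:00–20:00: 08:45–09:45, 10:00–11:45, 12:15–13:30, 15:00–17:15, 17:45–18:15.
Isla ∩ Farrukh: 14:30–15:00, 15:15–16:45, 17:30–18:00.
Isla ∩ Farrukh ∩ Sofia: 15:15–16:45, 17:45–18:00.
Isla ∩ Farrukh ∩ Sofia ∩ Sven: 15:15–16:45, 17:45–18:00.
Windows ≥ 30 min: 15:15–16:45.
That's 1 window.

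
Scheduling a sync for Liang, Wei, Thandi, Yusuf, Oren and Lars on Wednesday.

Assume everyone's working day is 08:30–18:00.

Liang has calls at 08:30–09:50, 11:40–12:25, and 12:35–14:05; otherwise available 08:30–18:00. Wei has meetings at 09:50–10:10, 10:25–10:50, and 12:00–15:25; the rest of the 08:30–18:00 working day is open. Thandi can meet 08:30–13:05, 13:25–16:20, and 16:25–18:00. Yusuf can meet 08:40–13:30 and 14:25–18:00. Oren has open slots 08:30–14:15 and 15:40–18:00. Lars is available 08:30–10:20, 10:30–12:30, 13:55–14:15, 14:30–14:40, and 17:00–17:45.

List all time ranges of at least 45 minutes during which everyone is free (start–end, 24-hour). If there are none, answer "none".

Liang free within 08:30–18:00: 09:50–11:40, 12:25–12:35, 14:05–18:00.
Wei free within 08:30–18:00: 08:30–09:50, 10:10–10:25, 10:50–12:00, 15:25–18:00.
Liang ∩ Wei: 10:10–10:25, 10:50–11:40, 15:25–18:00.
Liang ∩ Wei ∩ Thandi: 10:10–10:25, 10:50–11:40, 15:25–16:20, 16:25–18:00.
Liang ∩ Wei ∩ Thandi ∩ Yusuf: 10:10–10:25, 10:50–11:40, 15:25–16:20, 16:25–18:00.
Liang ∩ Wei ∩ Thandi ∩ Yusuf ∩ Oren: 10:10–10:25, 10:50–11:40, 15:40–16:20, 16:25–18:00.
Liang ∩ Wei ∩ Thandi ∩ Yusuf ∩ Oren ∩ Lars: 10:10–10:20, 10:50–11:40, 17:00–17:45.
Windows ≥ 45 min: 10:50–11:40, 17:00–17:45.

10:50–11:40, 17:00–17:45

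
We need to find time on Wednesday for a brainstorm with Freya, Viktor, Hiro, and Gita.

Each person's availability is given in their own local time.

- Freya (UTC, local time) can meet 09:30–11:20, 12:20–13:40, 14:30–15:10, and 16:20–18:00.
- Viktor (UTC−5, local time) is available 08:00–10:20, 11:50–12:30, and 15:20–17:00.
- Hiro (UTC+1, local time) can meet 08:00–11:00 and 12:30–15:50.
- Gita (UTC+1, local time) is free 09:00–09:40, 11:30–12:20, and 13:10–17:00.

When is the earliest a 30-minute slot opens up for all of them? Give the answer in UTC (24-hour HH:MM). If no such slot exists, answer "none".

13:00

Freya → UTC: 09:30–11:20, 12:20–13:40, 14:30–15:10, 16:20–18:00.
Viktor → UTC: 13:00–15:20, 16:50–17:30, 20:20–22:00.
Hiro → UTC: 07:00–10:00, 11:30–14:50.
Gita → UTC: 08:00–08:40, 10:30–11:20, 12:10–16:00.
Freya ∩ Viktor: 13:00–13:40, 14:30–15:10, 16:50–17:30.
Freya ∩ Viktor ∩ Hiro: 13:00–13:40, 14:30–14:50.
Freya ∩ Viktor ∩ Hiro ∩ Gita: 13:00–13:40, 14:30–14:50.
Windows ≥ 30 min: 13:00–13:40.
Earliest such window starts at 13:00.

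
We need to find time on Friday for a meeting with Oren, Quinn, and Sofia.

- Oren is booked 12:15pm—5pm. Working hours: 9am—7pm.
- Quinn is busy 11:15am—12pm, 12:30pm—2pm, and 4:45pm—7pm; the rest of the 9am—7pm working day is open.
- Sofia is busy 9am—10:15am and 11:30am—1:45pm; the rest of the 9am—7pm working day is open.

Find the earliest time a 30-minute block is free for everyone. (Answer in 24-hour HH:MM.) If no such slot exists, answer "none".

Oren free within 09:00–19:00: 09:00–12:15, 17:00–19:00.
Quinn free within 09:00–19:00: 09:00–11:15, 12:00–12:30, 14:00–16:45.
Sofia free within 09:00–19:00: 10:15–11:30, 13:45–19:00.
Oren ∩ Quinn: 09:00–11:15, 12:00–12:15.
Oren ∩ Quinn ∩ Sofia: 10:15–11:15.
Windows ≥ 30 min: 10:15–11:15.
Earliest such window starts at 10:15.

10:15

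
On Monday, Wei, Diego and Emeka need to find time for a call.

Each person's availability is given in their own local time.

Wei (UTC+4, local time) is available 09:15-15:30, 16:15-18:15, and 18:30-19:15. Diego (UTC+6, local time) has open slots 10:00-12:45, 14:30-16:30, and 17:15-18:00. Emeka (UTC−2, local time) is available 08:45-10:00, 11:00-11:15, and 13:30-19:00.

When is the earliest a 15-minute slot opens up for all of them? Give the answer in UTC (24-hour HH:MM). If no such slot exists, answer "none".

Wei → UTC: 05:15–11:30, 12:15–14:15, 14:30–15:15.
Diego → UTC: 04:00–06:45, 08:30–10:30, 11:15–12:00.
Emeka → UTC: 10:45–12:00, 13:00–13:15, 15:30–21:00.
Wei ∩ Diego: 05:15–06:45, 08:30–10:30, 11:15–11:30.
Wei ∩ Diego ∩ Emeka: 11:15–11:30.
Windows ≥ 15 min: 11:15–11:30.
Earliest such window starts at 11:15.

11:15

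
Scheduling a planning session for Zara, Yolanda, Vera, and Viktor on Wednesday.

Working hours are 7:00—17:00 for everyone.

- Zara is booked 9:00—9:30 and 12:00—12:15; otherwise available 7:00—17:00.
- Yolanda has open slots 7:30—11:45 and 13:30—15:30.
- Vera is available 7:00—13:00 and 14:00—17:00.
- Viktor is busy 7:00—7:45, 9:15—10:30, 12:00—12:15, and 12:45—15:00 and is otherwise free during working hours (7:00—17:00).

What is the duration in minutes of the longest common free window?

75 minutes

Zara free within 07:00–17:00: 07:00–09:00, 09:30–12:00, 12:15–17:00.
Viktor free within 07:00–17:00: 07:45–09:15, 10:30–12:00, 12:15–12:45, 15:00–17:00.
Zara ∩ Yolanda: 07:30–09:00, 09:30–11:45, 13:30–15:30.
Zara ∩ Yolanda ∩ Vera: 07:30–09:00, 09:30–11:45, 14:00–15:30.
Zara ∩ Yolanda ∩ Vera ∩ Viktor: 07:45–09:00, 10:30–11:45, 15:00–15:30.
Common window lengths: 75, 75, 30 min; longest is 75.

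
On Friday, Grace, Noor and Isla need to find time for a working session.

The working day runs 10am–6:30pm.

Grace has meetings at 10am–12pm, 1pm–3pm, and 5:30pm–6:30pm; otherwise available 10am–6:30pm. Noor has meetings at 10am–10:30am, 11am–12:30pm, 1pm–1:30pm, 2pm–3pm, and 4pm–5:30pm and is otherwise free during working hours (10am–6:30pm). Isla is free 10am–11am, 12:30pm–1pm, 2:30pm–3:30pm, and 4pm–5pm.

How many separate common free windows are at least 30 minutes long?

Grace free within 10:00–18:30: 12:00–13:00, 15:00–17:30.
Noor free within 10:00–18:30: 10:30–11:00, 12:30–13:00, 13:30–14:00, 15:00–16:00, 17:30–18:30.
Grace ∩ Noor: 12:30–13:00, 15:00–16:00.
Grace ∩ Noor ∩ Isla: 12:30–13:00, 15:00–15:30.
Windows ≥ 30 min: 12:30–13:00, 15:00–15:30.
That's 2 windows.

2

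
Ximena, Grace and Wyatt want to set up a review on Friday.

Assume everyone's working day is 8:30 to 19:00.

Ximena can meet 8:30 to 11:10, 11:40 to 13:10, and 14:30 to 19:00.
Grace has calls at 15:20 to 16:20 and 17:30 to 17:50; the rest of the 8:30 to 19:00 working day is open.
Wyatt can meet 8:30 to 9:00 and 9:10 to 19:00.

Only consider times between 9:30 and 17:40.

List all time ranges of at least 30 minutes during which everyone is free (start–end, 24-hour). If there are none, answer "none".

Grace free within 08:30–19:00: 08:30–15:20, 16:20–17:30, 17:50–19:00.
Ximena ∩ Grace: 08:30–11:10, 11:40–13:10, 14:30–15:20, 16:20–17:30, 17:50–19:00.
Ximena ∩ Grace ∩ Wyatt: 08:30–09:00, 09:10–11:10, 11:40–13:10, 14:30–15:20, 16:20–17:30, 17:50–19:00.
Restricted to 09:30–17:40: 09:30–11:10, 11:40–13:10, 14:30–15:20, 16:20–17:30.
Windows ≥ 30 min: 09:30–11:10, 11:40–13:10, 14:30–15:20, 16:20–17:30.

09:30–11:10, 11:40–13:10, 14:30–15:20, 16:20–17:30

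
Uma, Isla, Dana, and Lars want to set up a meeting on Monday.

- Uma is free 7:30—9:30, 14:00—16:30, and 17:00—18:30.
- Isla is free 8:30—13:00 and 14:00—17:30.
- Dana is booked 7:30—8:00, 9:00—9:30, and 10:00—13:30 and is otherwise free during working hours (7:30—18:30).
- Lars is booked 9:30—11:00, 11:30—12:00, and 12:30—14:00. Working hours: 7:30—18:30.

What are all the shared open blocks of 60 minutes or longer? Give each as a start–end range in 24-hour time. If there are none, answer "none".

Dana free within 07:30–18:30: 08:00–09:00, 09:30–10:00, 13:30–18:30.
Lars free within 07:30–18:30: 07:30–09:30, 11:00–11:30, 12:00–12:30, 14:00–18:30.
Uma ∩ Isla: 08:30–09:30, 14:00–16:30, 17:00–17:30.
Uma ∩ Isla ∩ Dana: 08:30–09:00, 14:00–16:30, 17:00–17:30.
Uma ∩ Isla ∩ Dana ∩ Lars: 08:30–09:00, 14:00–16:30, 17:00–17:30.
Windows ≥ 60 min: 14:00–16:30.

14:00–16:30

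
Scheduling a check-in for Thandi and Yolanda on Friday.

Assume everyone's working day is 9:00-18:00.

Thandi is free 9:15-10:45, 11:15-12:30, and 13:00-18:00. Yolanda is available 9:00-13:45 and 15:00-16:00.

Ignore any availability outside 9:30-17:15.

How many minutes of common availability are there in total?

255 minutes

Thandi ∩ Yolanda: 09:15–10:45, 11:15–12:30, 13:00–13:45, 15:00–16:00.
Restricted to 09:30–17:15: 09:30–10:45, 11:15–12:30, 13:00–13:45, 15:00–16:00.
Total common minutes: 75 + 75 + 45 + 60 = 255.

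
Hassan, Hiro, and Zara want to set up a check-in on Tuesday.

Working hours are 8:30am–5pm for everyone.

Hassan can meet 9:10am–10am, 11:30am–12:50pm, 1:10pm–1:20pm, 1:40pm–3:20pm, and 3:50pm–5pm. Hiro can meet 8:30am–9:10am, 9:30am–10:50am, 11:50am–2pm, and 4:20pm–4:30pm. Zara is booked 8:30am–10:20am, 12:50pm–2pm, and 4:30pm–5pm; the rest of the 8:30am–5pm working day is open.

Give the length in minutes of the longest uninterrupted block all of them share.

Zara free within 08:30–17:00: 10:20–12:50, 14:00–16:30.
Hassan ∩ Hiro: 09:30–10:00, 11:50–12:50, 13:10–13:20, 13:40–14:00, 16:20–16:30.
Hassan ∩ Hiro ∩ Zara: 11:50–12:50, 16:20–16:30.
Common window lengths: 60, 10 min; longest is 60.

60 minutes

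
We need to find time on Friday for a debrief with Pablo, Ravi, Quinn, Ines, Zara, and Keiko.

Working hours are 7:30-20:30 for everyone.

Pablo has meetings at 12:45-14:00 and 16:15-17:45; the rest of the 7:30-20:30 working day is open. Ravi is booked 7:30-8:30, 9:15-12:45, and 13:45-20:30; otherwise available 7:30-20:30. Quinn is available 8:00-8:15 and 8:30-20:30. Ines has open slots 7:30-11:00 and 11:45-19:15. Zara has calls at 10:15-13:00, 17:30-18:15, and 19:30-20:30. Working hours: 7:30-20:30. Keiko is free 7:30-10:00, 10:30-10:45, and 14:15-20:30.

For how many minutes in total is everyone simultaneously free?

Pablo free within 07:30–20:30: 07:30–12:45, 14:00–16:15, 17:45–20:30.
Ravi free within 07:30–20:30: 08:30–09:15, 12:45–13:45.
Zara free within 07:30–20:30: 07:30–10:15, 13:00–17:30, 18:15–19:30.
Pablo ∩ Ravi: 08:30–09:15.
Pablo ∩ Ravi ∩ Quinn: 08:30–09:15.
Pablo ∩ Ravi ∩ Quinn ∩ Ines: 08:30–09:15.
Pablo ∩ Ravi ∩ Quinn ∩ Ines ∩ Zara: 08:30–09:15.
Pablo ∩ Ravi ∩ Quinn ∩ Ines ∩ Zara ∩ Keiko: 08:30–09:15.
Total common minutes: 45.

45 minutes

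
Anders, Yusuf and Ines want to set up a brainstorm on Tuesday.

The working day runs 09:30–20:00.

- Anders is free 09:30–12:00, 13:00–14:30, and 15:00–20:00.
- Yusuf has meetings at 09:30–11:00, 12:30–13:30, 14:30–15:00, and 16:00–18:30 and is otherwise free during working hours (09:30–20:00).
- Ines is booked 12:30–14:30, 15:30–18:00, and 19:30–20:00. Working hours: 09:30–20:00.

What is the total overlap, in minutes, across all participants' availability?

Yusuf free within 09:30–20:00: 11:00–12:30, 13:30–14:30, 15:00–16:00, 18:30–20:00.
Ines free within 09:30–20:00: 09:30–12:30, 14:30–15:30, 18:00–19:30.
Anders ∩ Yusuf: 11:00–12:00, 13:30–14:30, 15:00–16:00, 18:30–20:00.
Anders ∩ Yusuf ∩ Ines: 11:00–12:00, 15:00–15:30, 18:30–19:30.
Total common minutes: 60 + 30 + 60 = 150.

150 minutes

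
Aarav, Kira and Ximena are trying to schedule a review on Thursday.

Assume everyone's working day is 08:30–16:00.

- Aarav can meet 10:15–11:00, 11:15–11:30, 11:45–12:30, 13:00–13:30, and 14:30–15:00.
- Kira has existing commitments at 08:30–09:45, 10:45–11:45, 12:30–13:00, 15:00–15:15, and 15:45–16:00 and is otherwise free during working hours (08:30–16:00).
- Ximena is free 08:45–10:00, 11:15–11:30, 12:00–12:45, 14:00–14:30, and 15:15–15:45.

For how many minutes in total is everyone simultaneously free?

30 minutes

Kira free within 08:30–16:00: 09:45–10:45, 11:45–12:30, 13:00–15:00, 15:15–15:45.
Aarav ∩ Kira: 10:15–10:45, 11:45–12:30, 13:00–13:30, 14:30–15:00.
Aarav ∩ Kira ∩ Ximena: 12:00–12:30.
Total common minutes: 30.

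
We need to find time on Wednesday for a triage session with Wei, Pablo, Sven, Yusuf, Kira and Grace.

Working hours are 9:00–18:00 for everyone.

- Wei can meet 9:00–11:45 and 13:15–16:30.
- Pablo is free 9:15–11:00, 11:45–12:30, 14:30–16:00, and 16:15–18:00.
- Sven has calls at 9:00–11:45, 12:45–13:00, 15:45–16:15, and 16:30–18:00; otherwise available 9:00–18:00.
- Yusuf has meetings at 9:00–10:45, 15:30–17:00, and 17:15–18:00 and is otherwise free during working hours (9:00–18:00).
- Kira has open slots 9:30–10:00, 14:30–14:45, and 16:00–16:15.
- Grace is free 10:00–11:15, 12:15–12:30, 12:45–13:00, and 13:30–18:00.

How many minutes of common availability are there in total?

15 minutes

Sven free within 09:00–18:00: 11:45–12:45, 13:00–15:45, 16:15–16:30.
Yusuf free within 09:00–18:00: 10:45–15:30, 17:00–17:15.
Wei ∩ Pablo: 09:15–11:00, 14:30–16:00, 16:15–16:30.
Wei ∩ Pablo ∩ Sven: 14:30–15:45, 16:15–16:30.
Wei ∩ Pablo ∩ Sven ∩ Yusuf: 14:30–15:30.
Wei ∩ Pablo ∩ Sven ∩ Yusuf ∩ Kira: 14:30–14:45.
Wei ∩ Pablo ∩ Sven ∩ Yusuf ∩ Kira ∩ Grace: 14:30–14:45.
Total common minutes: 15.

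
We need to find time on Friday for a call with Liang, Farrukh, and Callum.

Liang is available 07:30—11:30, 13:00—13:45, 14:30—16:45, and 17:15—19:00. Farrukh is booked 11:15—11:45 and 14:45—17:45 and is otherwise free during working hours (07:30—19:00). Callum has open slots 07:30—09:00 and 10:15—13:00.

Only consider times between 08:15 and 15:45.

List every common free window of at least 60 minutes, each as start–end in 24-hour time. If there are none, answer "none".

10:15–11:15

Farrukh free within 07:30–19:00: 07:30–11:15, 11:45–14:45, 17:45–19:00.
Liang ∩ Farrukh: 07:30–11:15, 13:00–13:45, 14:30–14:45, 17:45–19:00.
Liang ∩ Farrukh ∩ Callum: 07:30–09:00, 10:15–11:15.
Restricted to 08:15–15:45: 08:15–09:00, 10:15–11:15.
Windows ≥ 60 min: 10:15–11:15.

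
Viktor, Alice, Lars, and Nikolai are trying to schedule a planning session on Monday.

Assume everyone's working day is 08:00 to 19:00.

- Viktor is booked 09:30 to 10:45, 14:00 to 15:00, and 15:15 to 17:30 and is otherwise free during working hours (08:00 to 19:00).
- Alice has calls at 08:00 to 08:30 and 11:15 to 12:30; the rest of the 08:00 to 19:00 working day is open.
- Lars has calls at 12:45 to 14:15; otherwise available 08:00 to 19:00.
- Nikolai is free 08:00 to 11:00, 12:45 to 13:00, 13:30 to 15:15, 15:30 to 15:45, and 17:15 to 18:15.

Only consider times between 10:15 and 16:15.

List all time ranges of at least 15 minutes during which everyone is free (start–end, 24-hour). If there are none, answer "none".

Viktor free within 08:00–19:00: 08:00–09:30, 10:45–14:00, 15:00–15:15, 17:30–19:00.
Alice free within 08:00–19:00: 08:30–11:15, 12:30–19:00.
Lars free within 08:00–19:00: 08:00–12:45, 14:15–19:00.
Viktor ∩ Alice: 08:30–09:30, 10:45–11:15, 12:30–14:00, 15:00–15:15, 17:30–19:00.
Viktor ∩ Alice ∩ Lars: 08:30–09:30, 10:45–11:15, 12:30–12:45, 15:00–15:15, 17:30–19:00.
Viktor ∩ Alice ∩ Lars ∩ Nikolai: 08:30–09:30, 10:45–11:00, 15:00–15:15, 17:30–18:15.
Restricted to 10:15–16:15: 10:45–11:00, 15:00–15:15.
Windows ≥ 15 min: 10:45–11:00, 15:00–15:15.

10:45–11:00, 15:00–15:15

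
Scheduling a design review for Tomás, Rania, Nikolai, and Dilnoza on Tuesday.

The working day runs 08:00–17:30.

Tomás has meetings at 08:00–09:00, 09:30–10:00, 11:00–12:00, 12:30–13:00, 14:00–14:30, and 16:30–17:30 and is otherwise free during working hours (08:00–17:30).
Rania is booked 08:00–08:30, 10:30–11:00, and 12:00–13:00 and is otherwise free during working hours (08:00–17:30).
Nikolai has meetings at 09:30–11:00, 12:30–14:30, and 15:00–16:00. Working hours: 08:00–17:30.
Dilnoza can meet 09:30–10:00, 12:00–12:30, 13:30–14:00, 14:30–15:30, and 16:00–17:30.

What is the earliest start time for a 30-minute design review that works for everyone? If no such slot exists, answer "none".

Tomás free within 08:00–17:30: 09:00–09:30, 10:00–11:00, 12:00–12:30, 13:00–14:00, 14:30–16:30.
Rania free within 08:00–17:30: 08:30–10:30, 11:00–12:00, 13:00–17:30.
Nikolai free within 08:00–17:30: 08:00–09:30, 11:00–12:30, 14:30–15:00, 16:00–17:30.
Tomás ∩ Rania: 09:00–09:30, 10:00–10:30, 13:00–14:00, 14:30–16:30.
Tomás ∩ Rania ∩ Nikolai: 09:00–09:30, 14:30–15:00, 16:00–16:30.
Tomás ∩ Rania ∩ Nikolai ∩ Dilnoza: 14:30–15:00, 16:00–16:30.
Windows ≥ 30 min: 14:30–15:00, 16:00–16:30.
Earliest such window starts at 14:30.

14:30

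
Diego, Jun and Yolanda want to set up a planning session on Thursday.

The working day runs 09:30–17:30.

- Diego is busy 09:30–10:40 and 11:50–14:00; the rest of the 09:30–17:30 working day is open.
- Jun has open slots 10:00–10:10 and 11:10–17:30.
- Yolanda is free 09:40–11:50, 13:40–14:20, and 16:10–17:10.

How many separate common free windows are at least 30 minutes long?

Diego free within 09:30–17:30: 10:40–11:50, 14:00–17:30.
Diego ∩ Jun: 11:10–11:50, 14:00–17:30.
Diego ∩ Jun ∩ Yolanda: 11:10–11:50, 14:00–14:20, 16:10–17:10.
Windows ≥ 30 min: 11:10–11:50, 16:10–17:10.
That's 2 windows.

2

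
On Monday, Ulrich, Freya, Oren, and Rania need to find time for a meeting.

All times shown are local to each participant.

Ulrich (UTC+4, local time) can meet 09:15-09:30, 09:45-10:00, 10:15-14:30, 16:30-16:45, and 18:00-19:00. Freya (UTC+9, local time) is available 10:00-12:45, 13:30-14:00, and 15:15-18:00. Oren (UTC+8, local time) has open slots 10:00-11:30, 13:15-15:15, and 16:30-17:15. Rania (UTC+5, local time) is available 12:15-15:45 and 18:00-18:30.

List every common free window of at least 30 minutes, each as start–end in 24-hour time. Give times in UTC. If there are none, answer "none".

Ulrich → UTC: 05:15–05:30, 05:45–06:00, 06:15–10:30, 12:30–12:45, 14:00–15:00.
Freya → UTC: 01:00–03:45, 04:30–05:00, 06:15–09:00.
Oren → UTC: 02:00–03:30, 05:15–07:15, 08:30–09:15.
Rania → UTC: 07:15–10:45, 13:00–13:30.
Ulrich ∩ Freya: 06:15–09:00.
Ulrich ∩ Freya ∩ Oren: 06:15–07:15, 08:30–09:00.
Ulrich ∩ Freya ∩ Oren ∩ Rania: 08:30–09:00.
Windows ≥ 30 min: 08:30–09:00.

08:30–09:00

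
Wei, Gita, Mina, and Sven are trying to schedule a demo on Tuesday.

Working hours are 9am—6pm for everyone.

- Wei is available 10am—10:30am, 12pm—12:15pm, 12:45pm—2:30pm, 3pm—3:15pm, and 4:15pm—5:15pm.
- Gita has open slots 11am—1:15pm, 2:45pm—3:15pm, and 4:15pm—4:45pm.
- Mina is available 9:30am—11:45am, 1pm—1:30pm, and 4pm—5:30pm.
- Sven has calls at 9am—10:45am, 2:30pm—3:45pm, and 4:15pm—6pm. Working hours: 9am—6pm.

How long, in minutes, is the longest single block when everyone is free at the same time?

15 minutes

Sven free within 09:00–18:00: 10:45–14:30, 15:45–16:15.
Wei ∩ Gita: 12:00–12:15, 12:45–13:15, 15:00–15:15, 16:15–16:45.
Wei ∩ Gita ∩ Mina: 13:00–13:15, 16:15–16:45.
Wei ∩ Gita ∩ Mina ∩ Sven: 13:00–13:15.
Single common window of 15 minutes.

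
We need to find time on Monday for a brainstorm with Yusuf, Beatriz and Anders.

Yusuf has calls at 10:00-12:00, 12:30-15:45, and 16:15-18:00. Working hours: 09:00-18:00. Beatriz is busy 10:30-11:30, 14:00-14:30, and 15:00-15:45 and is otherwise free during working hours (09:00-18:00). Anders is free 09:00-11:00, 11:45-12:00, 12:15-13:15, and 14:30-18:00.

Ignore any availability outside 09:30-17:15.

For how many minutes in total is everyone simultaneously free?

Yusuf free within 09:00–18:00: 09:00–10:00, 12:00–12:30, 15:45–16:15.
Beatriz free within 09:00–18:00: 09:00–10:30, 11:30–14:00, 14:30–15:00, 15:45–18:00.
Yusuf ∩ Beatriz: 09:00–10:00, 12:00–12:30, 15:45–16:15.
Yusuf ∩ Beatriz ∩ Anders: 09:00–10:00, 12:15–12:30, 15:45–16:15.
Restricted to 09:30–17:15: 09:30–10:00, 12:15–12:30, 15:45–16:15.
Total common minutes: 30 + 15 + 30 = 75.

75 minutes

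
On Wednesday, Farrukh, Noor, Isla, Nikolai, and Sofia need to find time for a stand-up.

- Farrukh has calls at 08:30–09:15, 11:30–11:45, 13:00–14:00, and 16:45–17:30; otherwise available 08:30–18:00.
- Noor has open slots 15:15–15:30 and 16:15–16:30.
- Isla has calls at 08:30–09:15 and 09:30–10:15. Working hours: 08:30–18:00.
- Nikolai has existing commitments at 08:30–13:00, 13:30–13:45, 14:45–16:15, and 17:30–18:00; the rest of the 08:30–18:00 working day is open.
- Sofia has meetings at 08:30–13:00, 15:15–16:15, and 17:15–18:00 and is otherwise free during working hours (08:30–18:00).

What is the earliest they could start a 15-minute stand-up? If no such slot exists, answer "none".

16:15

Farrukh free within 08:30–18:00: 09:15–11:30, 11:45–13:00, 14:00–16:45, 17:30–18:00.
Isla free within 08:30–18:00: 09:15–09:30, 10:15–18:00.
Nikolai free within 08:30–18:00: 13:00–13:30, 13:45–14:45, 16:15–17:30.
Sofia free within 08:30–18:00: 13:00–15:15, 16:15–17:15.
Farrukh ∩ Noor: 15:15–15:30, 16:15–16:30.
Farrukh ∩ Noor ∩ Isla: 15:15–15:30, 16:15–16:30.
Farrukh ∩ Noor ∩ Isla ∩ Nikolai: 16:15–16:30.
Farrukh ∩ Noor ∩ Isla ∩ Nikolai ∩ Sofia: 16:15–16:30.
Windows ≥ 15 min: 16:15–16:30.
Earliest such window starts at 16:15.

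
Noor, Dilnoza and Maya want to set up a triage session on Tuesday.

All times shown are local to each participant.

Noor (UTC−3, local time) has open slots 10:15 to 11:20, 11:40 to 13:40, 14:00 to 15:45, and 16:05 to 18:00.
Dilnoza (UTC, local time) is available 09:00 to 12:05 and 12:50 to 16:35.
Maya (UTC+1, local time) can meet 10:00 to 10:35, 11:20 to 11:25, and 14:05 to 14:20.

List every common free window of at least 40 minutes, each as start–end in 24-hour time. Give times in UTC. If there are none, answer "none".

Noor → UTC: 13:15–14:20, 14:40–16:40, 17:00–18:45, 19:05–21:00.
Dilnoza → UTC: 09:00–12:05, 12:50–16:35.
Maya → UTC: 09:00–09:35, 10:20–10:25, 13:05–13:20.
Noor ∩ Dilnoza: 13:15–14:20, 14:40–16:35.
Noor ∩ Dilnoza ∩ Maya: 13:15–13:20.
Windows ≥ 40 min: (none).

none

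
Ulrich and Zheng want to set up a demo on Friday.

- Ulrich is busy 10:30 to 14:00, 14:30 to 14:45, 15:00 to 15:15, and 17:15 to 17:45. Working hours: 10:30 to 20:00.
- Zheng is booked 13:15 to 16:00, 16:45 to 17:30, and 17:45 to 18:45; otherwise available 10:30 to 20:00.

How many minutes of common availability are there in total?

Ulrich free within 10:30–20:00: 14:00–14:30, 14:45–15:00, 15:15–17:15, 17:45–20:00.
Zheng free within 10:30–20:00: 10:30–13:15, 16:00–16:45, 17:30–17:45, 18:45–20:00.
Ulrich ∩ Zheng: 16:00–16:45, 18:45–20:00.
Total common minutes: 45 + 75 = 120.

120 minutes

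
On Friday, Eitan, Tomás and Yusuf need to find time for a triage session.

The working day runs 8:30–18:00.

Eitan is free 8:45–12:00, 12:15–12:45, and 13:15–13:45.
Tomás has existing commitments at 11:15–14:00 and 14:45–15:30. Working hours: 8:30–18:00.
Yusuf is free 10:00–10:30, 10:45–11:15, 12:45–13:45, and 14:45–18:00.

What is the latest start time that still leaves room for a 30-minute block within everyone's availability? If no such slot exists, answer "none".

Tomás free within 08:30–18:00: 08:30–11:15, 14:00–14:45, 15:30–18:00.
Eitan ∩ Tomás: 08:45–11:15.
Eitan ∩ Tomás ∩ Yusuf: 10:00–10:30, 10:45–11:15.
Windows ≥ 30 min: 10:00–10:30, 10:45–11:15.
Latest start in the last window 10:45–11:15 is 11:15 − 30 min = 10:45.

10:45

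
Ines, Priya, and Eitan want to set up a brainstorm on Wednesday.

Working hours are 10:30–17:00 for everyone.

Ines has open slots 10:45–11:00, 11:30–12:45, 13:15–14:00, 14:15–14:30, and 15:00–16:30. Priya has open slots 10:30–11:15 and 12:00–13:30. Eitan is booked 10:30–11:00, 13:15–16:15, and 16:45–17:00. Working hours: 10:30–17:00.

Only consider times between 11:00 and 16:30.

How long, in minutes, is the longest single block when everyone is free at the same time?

Eitan free within 10:30–17:00: 11:00–13:15, 16:15–16:45.
Ines ∩ Priya: 10:45–11:00, 12:00–12:45, 13:15–13:30.
Ines ∩ Priya ∩ Eitan: 12:00–12:45.
Restricted to 11:00–16:30: 12:00–12:45.
Single common window of 45 minutes.

45 minutes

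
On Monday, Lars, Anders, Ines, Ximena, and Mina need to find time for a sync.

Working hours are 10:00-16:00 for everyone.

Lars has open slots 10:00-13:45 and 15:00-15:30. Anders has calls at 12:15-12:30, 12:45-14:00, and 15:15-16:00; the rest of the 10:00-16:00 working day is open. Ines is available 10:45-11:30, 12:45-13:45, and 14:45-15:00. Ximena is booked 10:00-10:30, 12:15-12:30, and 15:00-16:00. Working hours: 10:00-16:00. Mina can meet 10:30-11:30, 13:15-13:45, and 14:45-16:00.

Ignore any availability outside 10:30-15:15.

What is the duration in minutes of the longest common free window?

45 minutes

Anders free within 10:00–16:00: 10:00–12:15, 12:30–12:45, 14:00–15:15.
Ximena free within 10:00–16:00: 10:30–12:15, 12:30–15:00.
Lars ∩ Anders: 10:00–12:15, 12:30–12:45, 15:00–15:15.
Lars ∩ Anders ∩ Ines: 10:45–11:30.
Lars ∩ Anders ∩ Ines ∩ Ximena: 10:45–11:30.
Lars ∩ Anders ∩ Ines ∩ Ximena ∩ Mina: 10:45–11:30.
Restricted to 10:30–15:15: 10:45–11:30.
Single common window of 45 minutes.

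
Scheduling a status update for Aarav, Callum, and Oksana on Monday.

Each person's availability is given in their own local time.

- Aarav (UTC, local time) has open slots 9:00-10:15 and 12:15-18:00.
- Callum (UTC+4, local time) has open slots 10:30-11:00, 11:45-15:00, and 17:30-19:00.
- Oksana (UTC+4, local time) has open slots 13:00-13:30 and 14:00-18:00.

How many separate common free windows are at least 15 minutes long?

Aarav → UTC: 09:00–10:15, 12:15–18:00.
Callum → UTC: 06:30–07:00, 07:45–11:00, 13:30–15:00.
Oksana → UTC: 09:00–09:30, 10:00–14:00.
Aarav ∩ Callum: 09:00–10:15, 13:30–15:00.
Aarav ∩ Callum ∩ Oksana: 09:00–09:30, 10:00–10:15, 13:30–14:00.
Windows ≥ 15 min: 09:00–09:30, 10:00–10:15, 13:30–14:00.
That's 3 windows.

3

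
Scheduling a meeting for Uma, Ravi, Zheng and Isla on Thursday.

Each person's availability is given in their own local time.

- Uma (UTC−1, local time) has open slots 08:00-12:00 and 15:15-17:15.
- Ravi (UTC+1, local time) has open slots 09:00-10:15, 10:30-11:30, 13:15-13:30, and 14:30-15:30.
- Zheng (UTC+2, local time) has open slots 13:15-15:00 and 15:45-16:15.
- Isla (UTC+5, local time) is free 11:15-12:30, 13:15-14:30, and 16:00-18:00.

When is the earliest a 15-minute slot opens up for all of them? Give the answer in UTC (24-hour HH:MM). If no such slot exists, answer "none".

12:15

Uma → UTC: 09:00–13:00, 16:15–18:15.
Ravi → UTC: 08:00–09:15, 09:30–10:30, 12:15–12:30, 13:30–14:30.
Zheng → UTC: 11:15–13:00, 13:45–14:15.
Isla → UTC: 06:15–07:30, 08:15–09:30, 11:00–13:00.
Uma ∩ Ravi: 09:00–09:15, 09:30–10:30, 12:15–12:30.
Uma ∩ Ravi ∩ Zheng: 12:15–12:30.
Uma ∩ Ravi ∩ Zheng ∩ Isla: 12:15–12:30.
Windows ≥ 15 min: 12:15–12:30.
Earliest such window starts at 12:15.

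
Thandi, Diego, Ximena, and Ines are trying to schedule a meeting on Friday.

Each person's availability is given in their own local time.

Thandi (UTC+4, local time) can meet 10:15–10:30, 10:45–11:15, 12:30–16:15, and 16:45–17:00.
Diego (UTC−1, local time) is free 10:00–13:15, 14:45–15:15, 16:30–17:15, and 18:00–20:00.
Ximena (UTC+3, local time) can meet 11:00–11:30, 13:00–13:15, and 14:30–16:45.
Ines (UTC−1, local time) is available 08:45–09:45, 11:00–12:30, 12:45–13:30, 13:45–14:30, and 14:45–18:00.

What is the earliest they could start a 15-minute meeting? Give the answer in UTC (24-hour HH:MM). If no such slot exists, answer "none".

12:00

Thandi → UTC: 06:15–06:30, 06:45–07:15, 08:30–12:15, 12:45–13:00.
Diego → UTC: 11:00–14:15, 15:45–16:15, 17:30–18:15, 19:00–21:00.
Ximena → UTC: 08:00–08:30, 10:00–10:15, 11:30–13:45.
Ines → UTC: 09:45–10:45, 12:00–13:30, 13:45–14:30, 14:45–15:30, 15:45–19:00.
Thandi ∩ Diego: 11:00–12:15, 12:45–13:00.
Thandi ∩ Diego ∩ Ximena: 11:30–12:15, 12:45–13:00.
Thandi ∩ Diego ∩ Ximena ∩ Ines: 12:00–12:15, 12:45–13:00.
Windows ≥ 15 min: 12:00–12:15, 12:45–13:00.
Earliest such window starts at 12:00.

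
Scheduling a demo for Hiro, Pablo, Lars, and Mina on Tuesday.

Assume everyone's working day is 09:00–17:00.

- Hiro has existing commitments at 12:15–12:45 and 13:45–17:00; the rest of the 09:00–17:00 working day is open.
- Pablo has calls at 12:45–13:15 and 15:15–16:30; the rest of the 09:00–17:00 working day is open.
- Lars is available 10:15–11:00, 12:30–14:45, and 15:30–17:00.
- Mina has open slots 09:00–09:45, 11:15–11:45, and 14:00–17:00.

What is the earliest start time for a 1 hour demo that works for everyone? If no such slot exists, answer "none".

none

Hiro free within 09:00–17:00: 09:00–12:15, 12:45–13:45.
Pablo free within 09:00–17:00: 09:00–12:45, 13:15–15:15, 16:30–17:00.
Hiro ∩ Pablo: 09:00–12:15, 13:15–13:45.
Hiro ∩ Pablo ∩ Lars: 10:15–11:00, 13:15–13:45.
Hiro ∩ Pablo ∩ Lars ∩ Mina: (none).
Windows ≥ 60 min: (none).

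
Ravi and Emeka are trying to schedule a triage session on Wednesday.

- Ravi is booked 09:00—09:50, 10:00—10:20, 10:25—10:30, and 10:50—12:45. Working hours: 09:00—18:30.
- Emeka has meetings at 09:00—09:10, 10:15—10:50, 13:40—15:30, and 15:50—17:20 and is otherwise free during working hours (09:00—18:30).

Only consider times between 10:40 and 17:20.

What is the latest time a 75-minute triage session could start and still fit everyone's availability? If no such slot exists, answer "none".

Ravi free within 09:00–18:30: 09:50–10:00, 10:20–10:25, 10:30–10:50, 12:45–18:30.
Emeka free within 09:00–18:30: 09:10–10:15, 10:50–13:40, 15:30–15:50, 17:20–18:30.
Ravi ∩ Emeka: 09:50–10:00, 12:45–13:40, 15:30–15:50, 17:20–18:30.
Restricted to 10:40–17:20: 12:45–13:40, 15:30–15:50.
Windows ≥ 75 min: (none).

none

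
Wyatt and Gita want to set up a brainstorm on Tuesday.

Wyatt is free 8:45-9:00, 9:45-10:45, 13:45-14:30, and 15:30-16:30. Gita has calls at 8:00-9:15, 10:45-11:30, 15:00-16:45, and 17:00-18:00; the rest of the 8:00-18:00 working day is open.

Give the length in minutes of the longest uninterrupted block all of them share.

60 minutes

Gita free within 08:00–18:00: 09:15–10:45, 11:30–15:00, 16:45–17:00.
Wyatt ∩ Gita: 09:45–10:45, 13:45–14:30.
Common window lengths: 60, 45 min; longest is 60.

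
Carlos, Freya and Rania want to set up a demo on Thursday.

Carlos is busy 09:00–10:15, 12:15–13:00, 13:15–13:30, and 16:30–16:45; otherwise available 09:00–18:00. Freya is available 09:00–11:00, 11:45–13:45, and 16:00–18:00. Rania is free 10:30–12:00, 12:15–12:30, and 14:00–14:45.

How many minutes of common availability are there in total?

Carlos free within 09:00–18:00: 10:15–12:15, 13:00–13:15, 13:30–16:30, 16:45–18:00.
Carlos ∩ Freya: 10:15–11:00, 11:45–12:15, 13:00–13:15, 13:30–13:45, 16:00–16:30, 16:45–18:00.
Carlos ∩ Freya ∩ Rania: 10:30–11:00, 11:45–12:00.
Total common minutes: 30 + 15 = 45.

45 minutes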